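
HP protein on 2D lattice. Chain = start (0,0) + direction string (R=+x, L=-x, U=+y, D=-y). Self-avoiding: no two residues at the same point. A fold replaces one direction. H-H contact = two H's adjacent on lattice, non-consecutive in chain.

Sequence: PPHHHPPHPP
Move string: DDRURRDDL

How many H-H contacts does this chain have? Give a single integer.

Positions: [(0, 0), (0, -1), (0, -2), (1, -2), (1, -1), (2, -1), (3, -1), (3, -2), (3, -3), (2, -3)]
No H-H contacts found.

Answer: 0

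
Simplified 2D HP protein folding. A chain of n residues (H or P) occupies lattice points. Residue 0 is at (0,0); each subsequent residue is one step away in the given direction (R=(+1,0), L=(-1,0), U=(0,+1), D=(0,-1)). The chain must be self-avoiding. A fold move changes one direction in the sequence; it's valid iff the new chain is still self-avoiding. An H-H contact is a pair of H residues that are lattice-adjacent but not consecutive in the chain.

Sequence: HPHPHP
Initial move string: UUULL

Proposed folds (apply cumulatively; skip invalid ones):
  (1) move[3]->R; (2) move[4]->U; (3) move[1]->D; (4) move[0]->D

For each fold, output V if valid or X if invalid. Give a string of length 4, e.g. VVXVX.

Initial: UUULL -> [(0, 0), (0, 1), (0, 2), (0, 3), (-1, 3), (-2, 3)]
Fold 1: move[3]->R => UUURL INVALID (collision), skipped
Fold 2: move[4]->U => UUULU VALID
Fold 3: move[1]->D => UDULU INVALID (collision), skipped
Fold 4: move[0]->D => DUULU INVALID (collision), skipped

Answer: XVXX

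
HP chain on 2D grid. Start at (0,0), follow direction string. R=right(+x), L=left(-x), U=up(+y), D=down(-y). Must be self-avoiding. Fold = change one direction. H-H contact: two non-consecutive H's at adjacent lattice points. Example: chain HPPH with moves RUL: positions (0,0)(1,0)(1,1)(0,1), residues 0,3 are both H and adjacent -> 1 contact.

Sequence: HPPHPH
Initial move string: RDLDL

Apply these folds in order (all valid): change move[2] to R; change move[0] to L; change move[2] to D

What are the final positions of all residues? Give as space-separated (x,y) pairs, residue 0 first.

Answer: (0,0) (-1,0) (-1,-1) (-1,-2) (-1,-3) (-2,-3)

Derivation:
Initial moves: RDLDL
Fold: move[2]->R => RDRDL (positions: [(0, 0), (1, 0), (1, -1), (2, -1), (2, -2), (1, -2)])
Fold: move[0]->L => LDRDL (positions: [(0, 0), (-1, 0), (-1, -1), (0, -1), (0, -2), (-1, -2)])
Fold: move[2]->D => LDDDL (positions: [(0, 0), (-1, 0), (-1, -1), (-1, -2), (-1, -3), (-2, -3)])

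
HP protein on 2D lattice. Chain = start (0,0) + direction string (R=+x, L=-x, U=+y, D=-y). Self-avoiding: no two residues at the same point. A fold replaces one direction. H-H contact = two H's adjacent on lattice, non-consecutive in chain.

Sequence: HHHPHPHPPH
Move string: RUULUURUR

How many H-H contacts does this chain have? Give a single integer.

Answer: 0

Derivation:
Positions: [(0, 0), (1, 0), (1, 1), (1, 2), (0, 2), (0, 3), (0, 4), (1, 4), (1, 5), (2, 5)]
No H-H contacts found.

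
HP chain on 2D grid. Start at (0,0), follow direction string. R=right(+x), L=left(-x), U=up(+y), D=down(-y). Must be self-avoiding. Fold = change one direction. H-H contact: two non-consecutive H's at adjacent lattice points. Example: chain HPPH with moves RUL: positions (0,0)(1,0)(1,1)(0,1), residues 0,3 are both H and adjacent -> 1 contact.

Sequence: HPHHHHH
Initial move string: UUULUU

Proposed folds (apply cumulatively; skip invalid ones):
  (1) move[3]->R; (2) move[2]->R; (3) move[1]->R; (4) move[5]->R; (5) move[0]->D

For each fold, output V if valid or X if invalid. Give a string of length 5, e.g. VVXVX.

Initial: UUULUU -> [(0, 0), (0, 1), (0, 2), (0, 3), (-1, 3), (-1, 4), (-1, 5)]
Fold 1: move[3]->R => UUURUU VALID
Fold 2: move[2]->R => UURRUU VALID
Fold 3: move[1]->R => URRRUU VALID
Fold 4: move[5]->R => URRRUR VALID
Fold 5: move[0]->D => DRRRUR VALID

Answer: VVVVV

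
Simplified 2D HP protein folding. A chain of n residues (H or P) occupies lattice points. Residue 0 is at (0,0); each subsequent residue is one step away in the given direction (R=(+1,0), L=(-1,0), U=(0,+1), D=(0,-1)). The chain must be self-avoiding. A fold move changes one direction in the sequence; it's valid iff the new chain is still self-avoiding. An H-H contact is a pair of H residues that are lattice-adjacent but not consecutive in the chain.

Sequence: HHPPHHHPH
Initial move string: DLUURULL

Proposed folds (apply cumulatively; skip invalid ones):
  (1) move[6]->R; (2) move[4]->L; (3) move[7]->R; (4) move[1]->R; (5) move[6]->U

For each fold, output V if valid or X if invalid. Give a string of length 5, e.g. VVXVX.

Initial: DLUURULL -> [(0, 0), (0, -1), (-1, -1), (-1, 0), (-1, 1), (0, 1), (0, 2), (-1, 2), (-2, 2)]
Fold 1: move[6]->R => DLUURURL INVALID (collision), skipped
Fold 2: move[4]->L => DLUULULL VALID
Fold 3: move[7]->R => DLUULULR INVALID (collision), skipped
Fold 4: move[1]->R => DRUULULL VALID
Fold 5: move[6]->U => DRUULUUL VALID

Answer: XVXVV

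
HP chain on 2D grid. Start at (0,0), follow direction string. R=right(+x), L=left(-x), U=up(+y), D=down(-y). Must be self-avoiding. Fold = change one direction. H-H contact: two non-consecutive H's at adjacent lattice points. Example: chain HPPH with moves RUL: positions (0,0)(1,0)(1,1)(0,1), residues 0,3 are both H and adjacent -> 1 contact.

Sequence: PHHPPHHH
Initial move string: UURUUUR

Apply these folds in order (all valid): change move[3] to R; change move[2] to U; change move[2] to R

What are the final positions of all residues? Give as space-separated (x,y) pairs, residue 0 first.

Answer: (0,0) (0,1) (0,2) (1,2) (2,2) (2,3) (2,4) (3,4)

Derivation:
Initial moves: UURUUUR
Fold: move[3]->R => UURRUUR (positions: [(0, 0), (0, 1), (0, 2), (1, 2), (2, 2), (2, 3), (2, 4), (3, 4)])
Fold: move[2]->U => UUURUUR (positions: [(0, 0), (0, 1), (0, 2), (0, 3), (1, 3), (1, 4), (1, 5), (2, 5)])
Fold: move[2]->R => UURRUUR (positions: [(0, 0), (0, 1), (0, 2), (1, 2), (2, 2), (2, 3), (2, 4), (3, 4)])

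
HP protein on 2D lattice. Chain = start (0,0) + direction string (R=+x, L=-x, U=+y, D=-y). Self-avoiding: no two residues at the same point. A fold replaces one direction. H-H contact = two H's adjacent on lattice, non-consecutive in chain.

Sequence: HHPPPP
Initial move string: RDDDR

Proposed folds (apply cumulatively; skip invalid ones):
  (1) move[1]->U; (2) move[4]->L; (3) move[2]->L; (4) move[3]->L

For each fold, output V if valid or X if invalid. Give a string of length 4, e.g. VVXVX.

Initial: RDDDR -> [(0, 0), (1, 0), (1, -1), (1, -2), (1, -3), (2, -3)]
Fold 1: move[1]->U => RUDDR INVALID (collision), skipped
Fold 2: move[4]->L => RDDDL VALID
Fold 3: move[2]->L => RDLDL VALID
Fold 4: move[3]->L => RDLLL VALID

Answer: XVVV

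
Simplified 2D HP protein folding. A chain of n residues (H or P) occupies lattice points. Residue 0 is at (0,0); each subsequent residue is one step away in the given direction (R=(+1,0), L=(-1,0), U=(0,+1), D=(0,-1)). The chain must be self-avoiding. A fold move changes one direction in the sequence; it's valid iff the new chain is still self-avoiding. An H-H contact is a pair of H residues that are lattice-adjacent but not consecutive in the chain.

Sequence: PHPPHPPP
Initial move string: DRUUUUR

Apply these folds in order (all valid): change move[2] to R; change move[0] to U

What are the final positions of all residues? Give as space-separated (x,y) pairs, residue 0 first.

Initial moves: DRUUUUR
Fold: move[2]->R => DRRUUUR (positions: [(0, 0), (0, -1), (1, -1), (2, -1), (2, 0), (2, 1), (2, 2), (3, 2)])
Fold: move[0]->U => URRUUUR (positions: [(0, 0), (0, 1), (1, 1), (2, 1), (2, 2), (2, 3), (2, 4), (3, 4)])

Answer: (0,0) (0,1) (1,1) (2,1) (2,2) (2,3) (2,4) (3,4)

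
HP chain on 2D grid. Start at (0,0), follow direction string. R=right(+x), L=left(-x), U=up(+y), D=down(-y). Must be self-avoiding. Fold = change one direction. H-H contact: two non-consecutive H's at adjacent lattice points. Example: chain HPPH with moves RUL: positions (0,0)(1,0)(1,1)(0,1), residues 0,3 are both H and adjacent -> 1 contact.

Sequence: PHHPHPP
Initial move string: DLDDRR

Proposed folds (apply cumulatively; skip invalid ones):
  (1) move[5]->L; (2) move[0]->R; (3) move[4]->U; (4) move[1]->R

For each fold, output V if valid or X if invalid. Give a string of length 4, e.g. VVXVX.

Initial: DLDDRR -> [(0, 0), (0, -1), (-1, -1), (-1, -2), (-1, -3), (0, -3), (1, -3)]
Fold 1: move[5]->L => DLDDRL INVALID (collision), skipped
Fold 2: move[0]->R => RLDDRR INVALID (collision), skipped
Fold 3: move[4]->U => DLDDUR INVALID (collision), skipped
Fold 4: move[1]->R => DRDDRR VALID

Answer: XXXV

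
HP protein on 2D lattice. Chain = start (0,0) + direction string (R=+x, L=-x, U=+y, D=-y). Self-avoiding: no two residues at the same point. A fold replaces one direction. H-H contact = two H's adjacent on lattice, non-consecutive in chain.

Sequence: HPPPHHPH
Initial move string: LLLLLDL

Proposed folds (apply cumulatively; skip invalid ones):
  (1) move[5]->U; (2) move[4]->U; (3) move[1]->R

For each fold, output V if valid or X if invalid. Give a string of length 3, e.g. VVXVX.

Initial: LLLLLDL -> [(0, 0), (-1, 0), (-2, 0), (-3, 0), (-4, 0), (-5, 0), (-5, -1), (-6, -1)]
Fold 1: move[5]->U => LLLLLUL VALID
Fold 2: move[4]->U => LLLLUUL VALID
Fold 3: move[1]->R => LRLLUUL INVALID (collision), skipped

Answer: VVX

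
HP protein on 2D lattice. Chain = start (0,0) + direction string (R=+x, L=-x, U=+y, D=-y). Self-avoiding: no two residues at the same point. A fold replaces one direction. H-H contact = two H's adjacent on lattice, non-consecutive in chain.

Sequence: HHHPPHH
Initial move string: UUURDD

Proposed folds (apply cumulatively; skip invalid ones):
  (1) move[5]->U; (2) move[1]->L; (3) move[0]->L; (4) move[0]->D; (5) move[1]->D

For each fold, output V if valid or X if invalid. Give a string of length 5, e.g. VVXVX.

Answer: XXXXX

Derivation:
Initial: UUURDD -> [(0, 0), (0, 1), (0, 2), (0, 3), (1, 3), (1, 2), (1, 1)]
Fold 1: move[5]->U => UUURDU INVALID (collision), skipped
Fold 2: move[1]->L => ULURDD INVALID (collision), skipped
Fold 3: move[0]->L => LUURDD INVALID (collision), skipped
Fold 4: move[0]->D => DUURDD INVALID (collision), skipped
Fold 5: move[1]->D => UDURDD INVALID (collision), skipped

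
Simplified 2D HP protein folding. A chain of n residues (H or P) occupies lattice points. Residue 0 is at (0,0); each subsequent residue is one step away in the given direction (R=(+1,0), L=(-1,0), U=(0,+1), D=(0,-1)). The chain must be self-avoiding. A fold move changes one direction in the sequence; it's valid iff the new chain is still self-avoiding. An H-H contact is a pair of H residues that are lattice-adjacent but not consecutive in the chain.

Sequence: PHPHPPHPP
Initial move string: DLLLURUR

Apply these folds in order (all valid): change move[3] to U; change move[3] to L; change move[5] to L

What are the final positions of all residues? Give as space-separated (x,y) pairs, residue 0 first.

Answer: (0,0) (0,-1) (-1,-1) (-2,-1) (-3,-1) (-3,0) (-4,0) (-4,1) (-3,1)

Derivation:
Initial moves: DLLLURUR
Fold: move[3]->U => DLLUURUR (positions: [(0, 0), (0, -1), (-1, -1), (-2, -1), (-2, 0), (-2, 1), (-1, 1), (-1, 2), (0, 2)])
Fold: move[3]->L => DLLLURUR (positions: [(0, 0), (0, -1), (-1, -1), (-2, -1), (-3, -1), (-3, 0), (-2, 0), (-2, 1), (-1, 1)])
Fold: move[5]->L => DLLLULUR (positions: [(0, 0), (0, -1), (-1, -1), (-2, -1), (-3, -1), (-3, 0), (-4, 0), (-4, 1), (-3, 1)])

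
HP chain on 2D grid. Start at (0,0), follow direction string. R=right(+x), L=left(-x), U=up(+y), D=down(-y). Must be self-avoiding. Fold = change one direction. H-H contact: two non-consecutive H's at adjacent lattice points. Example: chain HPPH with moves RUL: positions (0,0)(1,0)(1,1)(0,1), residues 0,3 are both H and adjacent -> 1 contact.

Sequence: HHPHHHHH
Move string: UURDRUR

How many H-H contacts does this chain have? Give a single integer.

Answer: 2

Derivation:
Positions: [(0, 0), (0, 1), (0, 2), (1, 2), (1, 1), (2, 1), (2, 2), (3, 2)]
H-H contact: residue 1 @(0,1) - residue 4 @(1, 1)
H-H contact: residue 3 @(1,2) - residue 6 @(2, 2)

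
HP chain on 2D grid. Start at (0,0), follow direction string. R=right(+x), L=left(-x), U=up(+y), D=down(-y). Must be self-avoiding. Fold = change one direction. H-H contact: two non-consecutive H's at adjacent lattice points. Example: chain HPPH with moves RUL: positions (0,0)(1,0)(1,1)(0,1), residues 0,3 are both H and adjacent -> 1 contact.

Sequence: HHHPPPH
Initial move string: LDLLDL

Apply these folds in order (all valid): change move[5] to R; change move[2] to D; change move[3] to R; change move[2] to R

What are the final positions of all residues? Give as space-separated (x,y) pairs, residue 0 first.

Answer: (0,0) (-1,0) (-1,-1) (0,-1) (1,-1) (1,-2) (2,-2)

Derivation:
Initial moves: LDLLDL
Fold: move[5]->R => LDLLDR (positions: [(0, 0), (-1, 0), (-1, -1), (-2, -1), (-3, -1), (-3, -2), (-2, -2)])
Fold: move[2]->D => LDDLDR (positions: [(0, 0), (-1, 0), (-1, -1), (-1, -2), (-2, -2), (-2, -3), (-1, -3)])
Fold: move[3]->R => LDDRDR (positions: [(0, 0), (-1, 0), (-1, -1), (-1, -2), (0, -2), (0, -3), (1, -3)])
Fold: move[2]->R => LDRRDR (positions: [(0, 0), (-1, 0), (-1, -1), (0, -1), (1, -1), (1, -2), (2, -2)])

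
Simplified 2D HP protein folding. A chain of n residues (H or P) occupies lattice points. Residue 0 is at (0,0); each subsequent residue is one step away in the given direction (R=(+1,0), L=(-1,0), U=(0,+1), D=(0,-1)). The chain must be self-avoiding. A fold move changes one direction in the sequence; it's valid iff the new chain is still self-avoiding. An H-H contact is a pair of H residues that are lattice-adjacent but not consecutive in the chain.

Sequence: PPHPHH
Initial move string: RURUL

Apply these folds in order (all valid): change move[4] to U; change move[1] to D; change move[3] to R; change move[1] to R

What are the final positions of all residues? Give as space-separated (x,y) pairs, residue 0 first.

Initial moves: RURUL
Fold: move[4]->U => RURUU (positions: [(0, 0), (1, 0), (1, 1), (2, 1), (2, 2), (2, 3)])
Fold: move[1]->D => RDRUU (positions: [(0, 0), (1, 0), (1, -1), (2, -1), (2, 0), (2, 1)])
Fold: move[3]->R => RDRRU (positions: [(0, 0), (1, 0), (1, -1), (2, -1), (3, -1), (3, 0)])
Fold: move[1]->R => RRRRU (positions: [(0, 0), (1, 0), (2, 0), (3, 0), (4, 0), (4, 1)])

Answer: (0,0) (1,0) (2,0) (3,0) (4,0) (4,1)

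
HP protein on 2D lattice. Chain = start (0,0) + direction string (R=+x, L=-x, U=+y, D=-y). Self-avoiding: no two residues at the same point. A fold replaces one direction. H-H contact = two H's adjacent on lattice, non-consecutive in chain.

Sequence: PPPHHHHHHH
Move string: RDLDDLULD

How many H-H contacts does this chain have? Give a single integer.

Positions: [(0, 0), (1, 0), (1, -1), (0, -1), (0, -2), (0, -3), (-1, -3), (-1, -2), (-2, -2), (-2, -3)]
H-H contact: residue 4 @(0,-2) - residue 7 @(-1, -2)
H-H contact: residue 6 @(-1,-3) - residue 9 @(-2, -3)

Answer: 2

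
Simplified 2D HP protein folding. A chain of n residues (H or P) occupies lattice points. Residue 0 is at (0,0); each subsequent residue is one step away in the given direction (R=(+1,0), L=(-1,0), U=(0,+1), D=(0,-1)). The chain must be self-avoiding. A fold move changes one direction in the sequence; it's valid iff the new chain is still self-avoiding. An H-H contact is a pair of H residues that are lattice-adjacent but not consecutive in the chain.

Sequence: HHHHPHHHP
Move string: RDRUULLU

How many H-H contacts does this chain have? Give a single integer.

Positions: [(0, 0), (1, 0), (1, -1), (2, -1), (2, 0), (2, 1), (1, 1), (0, 1), (0, 2)]
H-H contact: residue 0 @(0,0) - residue 7 @(0, 1)
H-H contact: residue 1 @(1,0) - residue 6 @(1, 1)

Answer: 2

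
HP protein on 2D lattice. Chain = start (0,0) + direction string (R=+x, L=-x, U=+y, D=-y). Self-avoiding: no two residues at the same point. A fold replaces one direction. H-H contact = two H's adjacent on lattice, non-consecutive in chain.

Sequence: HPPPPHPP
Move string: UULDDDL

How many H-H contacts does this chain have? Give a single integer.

Answer: 1

Derivation:
Positions: [(0, 0), (0, 1), (0, 2), (-1, 2), (-1, 1), (-1, 0), (-1, -1), (-2, -1)]
H-H contact: residue 0 @(0,0) - residue 5 @(-1, 0)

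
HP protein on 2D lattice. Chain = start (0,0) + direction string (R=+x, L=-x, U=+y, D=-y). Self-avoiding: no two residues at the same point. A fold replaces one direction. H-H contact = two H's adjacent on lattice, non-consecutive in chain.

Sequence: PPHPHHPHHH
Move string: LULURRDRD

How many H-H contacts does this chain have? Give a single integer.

Positions: [(0, 0), (-1, 0), (-1, 1), (-2, 1), (-2, 2), (-1, 2), (0, 2), (0, 1), (1, 1), (1, 0)]
H-H contact: residue 2 @(-1,1) - residue 7 @(0, 1)
H-H contact: residue 2 @(-1,1) - residue 5 @(-1, 2)

Answer: 2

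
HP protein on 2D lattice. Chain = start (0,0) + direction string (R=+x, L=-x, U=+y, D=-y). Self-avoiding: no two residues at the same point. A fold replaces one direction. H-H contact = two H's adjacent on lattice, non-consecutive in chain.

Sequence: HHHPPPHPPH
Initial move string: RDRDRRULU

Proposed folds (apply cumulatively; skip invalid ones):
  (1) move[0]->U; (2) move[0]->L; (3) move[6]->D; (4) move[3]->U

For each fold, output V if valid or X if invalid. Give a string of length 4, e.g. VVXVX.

Answer: XVXX

Derivation:
Initial: RDRDRRULU -> [(0, 0), (1, 0), (1, -1), (2, -1), (2, -2), (3, -2), (4, -2), (4, -1), (3, -1), (3, 0)]
Fold 1: move[0]->U => UDRDRRULU INVALID (collision), skipped
Fold 2: move[0]->L => LDRDRRULU VALID
Fold 3: move[6]->D => LDRDRRDLU INVALID (collision), skipped
Fold 4: move[3]->U => LDRURRULU INVALID (collision), skipped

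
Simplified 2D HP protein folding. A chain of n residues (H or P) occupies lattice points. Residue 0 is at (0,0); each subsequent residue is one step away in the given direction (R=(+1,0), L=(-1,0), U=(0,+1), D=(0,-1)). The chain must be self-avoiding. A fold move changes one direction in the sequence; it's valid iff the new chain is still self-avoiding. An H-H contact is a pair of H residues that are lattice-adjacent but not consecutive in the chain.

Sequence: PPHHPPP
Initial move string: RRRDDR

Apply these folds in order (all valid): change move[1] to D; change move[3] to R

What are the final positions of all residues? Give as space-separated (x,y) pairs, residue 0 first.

Answer: (0,0) (1,0) (1,-1) (2,-1) (3,-1) (3,-2) (4,-2)

Derivation:
Initial moves: RRRDDR
Fold: move[1]->D => RDRDDR (positions: [(0, 0), (1, 0), (1, -1), (2, -1), (2, -2), (2, -3), (3, -3)])
Fold: move[3]->R => RDRRDR (positions: [(0, 0), (1, 0), (1, -1), (2, -1), (3, -1), (3, -2), (4, -2)])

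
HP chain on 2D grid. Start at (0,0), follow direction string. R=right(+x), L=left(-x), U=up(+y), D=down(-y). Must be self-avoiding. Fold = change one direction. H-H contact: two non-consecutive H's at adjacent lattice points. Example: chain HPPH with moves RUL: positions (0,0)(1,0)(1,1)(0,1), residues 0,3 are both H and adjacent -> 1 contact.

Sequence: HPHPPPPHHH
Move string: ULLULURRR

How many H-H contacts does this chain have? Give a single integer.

Positions: [(0, 0), (0, 1), (-1, 1), (-2, 1), (-2, 2), (-3, 2), (-3, 3), (-2, 3), (-1, 3), (0, 3)]
No H-H contacts found.

Answer: 0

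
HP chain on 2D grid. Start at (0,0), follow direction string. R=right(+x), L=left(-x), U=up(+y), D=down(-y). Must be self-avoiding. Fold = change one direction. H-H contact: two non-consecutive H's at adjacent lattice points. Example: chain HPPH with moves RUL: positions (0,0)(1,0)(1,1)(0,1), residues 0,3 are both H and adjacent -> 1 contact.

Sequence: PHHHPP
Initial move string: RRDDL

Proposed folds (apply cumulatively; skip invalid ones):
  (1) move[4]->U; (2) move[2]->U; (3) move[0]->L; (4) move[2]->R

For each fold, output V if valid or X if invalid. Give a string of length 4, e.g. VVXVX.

Answer: XXXV

Derivation:
Initial: RRDDL -> [(0, 0), (1, 0), (2, 0), (2, -1), (2, -2), (1, -2)]
Fold 1: move[4]->U => RRDDU INVALID (collision), skipped
Fold 2: move[2]->U => RRUDL INVALID (collision), skipped
Fold 3: move[0]->L => LRDDL INVALID (collision), skipped
Fold 4: move[2]->R => RRRDL VALID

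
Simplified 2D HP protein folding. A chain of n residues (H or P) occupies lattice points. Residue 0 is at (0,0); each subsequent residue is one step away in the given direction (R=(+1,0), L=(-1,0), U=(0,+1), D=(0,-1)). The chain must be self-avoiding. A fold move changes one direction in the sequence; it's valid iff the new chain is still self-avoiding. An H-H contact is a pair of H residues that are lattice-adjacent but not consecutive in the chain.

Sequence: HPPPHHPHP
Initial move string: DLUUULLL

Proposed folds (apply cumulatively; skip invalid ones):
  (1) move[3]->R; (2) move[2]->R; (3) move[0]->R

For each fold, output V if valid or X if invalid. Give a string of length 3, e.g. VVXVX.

Initial: DLUUULLL -> [(0, 0), (0, -1), (-1, -1), (-1, 0), (-1, 1), (-1, 2), (-2, 2), (-3, 2), (-4, 2)]
Fold 1: move[3]->R => DLURULLL INVALID (collision), skipped
Fold 2: move[2]->R => DLRUULLL INVALID (collision), skipped
Fold 3: move[0]->R => RLUUULLL INVALID (collision), skipped

Answer: XXX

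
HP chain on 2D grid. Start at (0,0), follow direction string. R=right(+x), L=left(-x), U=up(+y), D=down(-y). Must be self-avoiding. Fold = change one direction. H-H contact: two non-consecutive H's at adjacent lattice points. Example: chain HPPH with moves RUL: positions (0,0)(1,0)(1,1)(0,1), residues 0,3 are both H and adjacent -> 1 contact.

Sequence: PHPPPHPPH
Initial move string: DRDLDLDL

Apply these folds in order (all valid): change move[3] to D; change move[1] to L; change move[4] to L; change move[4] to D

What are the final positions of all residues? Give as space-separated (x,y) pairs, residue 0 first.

Initial moves: DRDLDLDL
Fold: move[3]->D => DRDDDLDL (positions: [(0, 0), (0, -1), (1, -1), (1, -2), (1, -3), (1, -4), (0, -4), (0, -5), (-1, -5)])
Fold: move[1]->L => DLDDDLDL (positions: [(0, 0), (0, -1), (-1, -1), (-1, -2), (-1, -3), (-1, -4), (-2, -4), (-2, -5), (-3, -5)])
Fold: move[4]->L => DLDDLLDL (positions: [(0, 0), (0, -1), (-1, -1), (-1, -2), (-1, -3), (-2, -3), (-3, -3), (-3, -4), (-4, -4)])
Fold: move[4]->D => DLDDDLDL (positions: [(0, 0), (0, -1), (-1, -1), (-1, -2), (-1, -3), (-1, -4), (-2, -4), (-2, -5), (-3, -5)])

Answer: (0,0) (0,-1) (-1,-1) (-1,-2) (-1,-3) (-1,-4) (-2,-4) (-2,-5) (-3,-5)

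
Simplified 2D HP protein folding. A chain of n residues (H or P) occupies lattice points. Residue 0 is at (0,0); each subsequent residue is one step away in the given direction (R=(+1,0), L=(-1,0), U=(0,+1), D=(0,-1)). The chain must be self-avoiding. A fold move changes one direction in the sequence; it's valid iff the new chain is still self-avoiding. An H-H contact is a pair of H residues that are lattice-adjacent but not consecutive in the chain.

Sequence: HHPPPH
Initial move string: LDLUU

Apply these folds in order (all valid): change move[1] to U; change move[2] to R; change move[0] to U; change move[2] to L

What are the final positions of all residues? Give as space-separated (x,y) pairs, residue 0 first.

Answer: (0,0) (0,1) (0,2) (-1,2) (-1,3) (-1,4)

Derivation:
Initial moves: LDLUU
Fold: move[1]->U => LULUU (positions: [(0, 0), (-1, 0), (-1, 1), (-2, 1), (-2, 2), (-2, 3)])
Fold: move[2]->R => LURUU (positions: [(0, 0), (-1, 0), (-1, 1), (0, 1), (0, 2), (0, 3)])
Fold: move[0]->U => UURUU (positions: [(0, 0), (0, 1), (0, 2), (1, 2), (1, 3), (1, 4)])
Fold: move[2]->L => UULUU (positions: [(0, 0), (0, 1), (0, 2), (-1, 2), (-1, 3), (-1, 4)])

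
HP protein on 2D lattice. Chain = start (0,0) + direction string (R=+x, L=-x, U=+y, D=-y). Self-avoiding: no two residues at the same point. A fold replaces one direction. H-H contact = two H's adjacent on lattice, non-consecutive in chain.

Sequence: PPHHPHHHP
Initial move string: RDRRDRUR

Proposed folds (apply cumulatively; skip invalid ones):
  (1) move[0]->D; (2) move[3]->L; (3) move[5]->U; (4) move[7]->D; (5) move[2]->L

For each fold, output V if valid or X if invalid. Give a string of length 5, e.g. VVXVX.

Initial: RDRRDRUR -> [(0, 0), (1, 0), (1, -1), (2, -1), (3, -1), (3, -2), (4, -2), (4, -1), (5, -1)]
Fold 1: move[0]->D => DDRRDRUR VALID
Fold 2: move[3]->L => DDRLDRUR INVALID (collision), skipped
Fold 3: move[5]->U => DDRRDUUR INVALID (collision), skipped
Fold 4: move[7]->D => DDRRDRUD INVALID (collision), skipped
Fold 5: move[2]->L => DDLRDRUR INVALID (collision), skipped

Answer: VXXXX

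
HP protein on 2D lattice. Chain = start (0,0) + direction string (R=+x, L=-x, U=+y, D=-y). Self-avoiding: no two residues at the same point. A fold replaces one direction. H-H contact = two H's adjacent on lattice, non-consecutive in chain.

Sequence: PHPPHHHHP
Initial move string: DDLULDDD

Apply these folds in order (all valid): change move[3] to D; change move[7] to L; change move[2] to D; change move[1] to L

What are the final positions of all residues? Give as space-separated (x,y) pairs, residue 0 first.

Answer: (0,0) (0,-1) (-1,-1) (-1,-2) (-1,-3) (-2,-3) (-2,-4) (-2,-5) (-3,-5)

Derivation:
Initial moves: DDLULDDD
Fold: move[3]->D => DDLDLDDD (positions: [(0, 0), (0, -1), (0, -2), (-1, -2), (-1, -3), (-2, -3), (-2, -4), (-2, -5), (-2, -6)])
Fold: move[7]->L => DDLDLDDL (positions: [(0, 0), (0, -1), (0, -2), (-1, -2), (-1, -3), (-2, -3), (-2, -4), (-2, -5), (-3, -5)])
Fold: move[2]->D => DDDDLDDL (positions: [(0, 0), (0, -1), (0, -2), (0, -3), (0, -4), (-1, -4), (-1, -5), (-1, -6), (-2, -6)])
Fold: move[1]->L => DLDDLDDL (positions: [(0, 0), (0, -1), (-1, -1), (-1, -2), (-1, -3), (-2, -3), (-2, -4), (-2, -5), (-3, -5)])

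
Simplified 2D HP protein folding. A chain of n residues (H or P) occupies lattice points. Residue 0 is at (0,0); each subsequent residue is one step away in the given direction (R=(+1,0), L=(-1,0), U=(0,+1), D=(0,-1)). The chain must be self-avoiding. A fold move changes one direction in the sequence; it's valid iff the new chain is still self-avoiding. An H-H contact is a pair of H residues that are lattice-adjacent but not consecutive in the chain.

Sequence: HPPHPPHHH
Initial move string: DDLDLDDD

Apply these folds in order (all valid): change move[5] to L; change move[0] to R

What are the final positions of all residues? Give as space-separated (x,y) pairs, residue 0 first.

Answer: (0,0) (1,0) (1,-1) (0,-1) (0,-2) (-1,-2) (-2,-2) (-2,-3) (-2,-4)

Derivation:
Initial moves: DDLDLDDD
Fold: move[5]->L => DDLDLLDD (positions: [(0, 0), (0, -1), (0, -2), (-1, -2), (-1, -3), (-2, -3), (-3, -3), (-3, -4), (-3, -5)])
Fold: move[0]->R => RDLDLLDD (positions: [(0, 0), (1, 0), (1, -1), (0, -1), (0, -2), (-1, -2), (-2, -2), (-2, -3), (-2, -4)])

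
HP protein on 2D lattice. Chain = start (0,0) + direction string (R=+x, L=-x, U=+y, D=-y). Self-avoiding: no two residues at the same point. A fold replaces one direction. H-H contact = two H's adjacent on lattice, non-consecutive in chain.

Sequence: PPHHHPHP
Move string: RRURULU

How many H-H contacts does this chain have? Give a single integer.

Positions: [(0, 0), (1, 0), (2, 0), (2, 1), (3, 1), (3, 2), (2, 2), (2, 3)]
H-H contact: residue 3 @(2,1) - residue 6 @(2, 2)

Answer: 1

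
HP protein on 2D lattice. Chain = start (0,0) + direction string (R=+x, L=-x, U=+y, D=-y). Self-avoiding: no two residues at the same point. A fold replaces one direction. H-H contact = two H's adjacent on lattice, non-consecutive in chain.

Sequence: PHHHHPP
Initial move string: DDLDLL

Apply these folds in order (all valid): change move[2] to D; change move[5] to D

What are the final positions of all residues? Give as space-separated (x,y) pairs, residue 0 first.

Initial moves: DDLDLL
Fold: move[2]->D => DDDDLL (positions: [(0, 0), (0, -1), (0, -2), (0, -3), (0, -4), (-1, -4), (-2, -4)])
Fold: move[5]->D => DDDDLD (positions: [(0, 0), (0, -1), (0, -2), (0, -3), (0, -4), (-1, -4), (-1, -5)])

Answer: (0,0) (0,-1) (0,-2) (0,-3) (0,-4) (-1,-4) (-1,-5)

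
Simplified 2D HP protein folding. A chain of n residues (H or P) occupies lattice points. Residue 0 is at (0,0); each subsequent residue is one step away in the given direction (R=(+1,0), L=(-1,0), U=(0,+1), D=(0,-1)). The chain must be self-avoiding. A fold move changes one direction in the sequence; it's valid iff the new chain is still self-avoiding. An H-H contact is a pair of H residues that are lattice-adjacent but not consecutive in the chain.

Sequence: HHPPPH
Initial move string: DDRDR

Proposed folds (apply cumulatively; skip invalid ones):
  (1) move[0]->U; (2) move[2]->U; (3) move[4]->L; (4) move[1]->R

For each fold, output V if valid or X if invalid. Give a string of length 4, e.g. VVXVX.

Answer: XXVV

Derivation:
Initial: DDRDR -> [(0, 0), (0, -1), (0, -2), (1, -2), (1, -3), (2, -3)]
Fold 1: move[0]->U => UDRDR INVALID (collision), skipped
Fold 2: move[2]->U => DDUDR INVALID (collision), skipped
Fold 3: move[4]->L => DDRDL VALID
Fold 4: move[1]->R => DRRDL VALID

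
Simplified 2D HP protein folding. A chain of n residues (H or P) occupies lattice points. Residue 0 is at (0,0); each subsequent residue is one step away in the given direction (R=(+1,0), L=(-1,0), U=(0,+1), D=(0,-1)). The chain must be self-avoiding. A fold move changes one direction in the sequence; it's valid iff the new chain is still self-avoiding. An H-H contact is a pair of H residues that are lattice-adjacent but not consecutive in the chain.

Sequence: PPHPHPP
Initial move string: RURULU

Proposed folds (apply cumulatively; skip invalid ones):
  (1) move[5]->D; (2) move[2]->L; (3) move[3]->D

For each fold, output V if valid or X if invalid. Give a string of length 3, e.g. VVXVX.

Initial: RURULU -> [(0, 0), (1, 0), (1, 1), (2, 1), (2, 2), (1, 2), (1, 3)]
Fold 1: move[5]->D => RURULD INVALID (collision), skipped
Fold 2: move[2]->L => RULULU VALID
Fold 3: move[3]->D => RULDLU INVALID (collision), skipped

Answer: XVX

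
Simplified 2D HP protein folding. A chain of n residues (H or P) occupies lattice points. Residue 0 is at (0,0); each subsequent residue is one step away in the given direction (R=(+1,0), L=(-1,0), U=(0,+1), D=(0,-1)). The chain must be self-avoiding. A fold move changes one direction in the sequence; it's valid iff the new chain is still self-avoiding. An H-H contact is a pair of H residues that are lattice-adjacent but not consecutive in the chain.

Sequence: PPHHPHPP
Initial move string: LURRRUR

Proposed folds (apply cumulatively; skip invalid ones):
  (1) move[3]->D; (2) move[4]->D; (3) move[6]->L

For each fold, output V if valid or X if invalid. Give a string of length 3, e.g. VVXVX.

Initial: LURRRUR -> [(0, 0), (-1, 0), (-1, 1), (0, 1), (1, 1), (2, 1), (2, 2), (3, 2)]
Fold 1: move[3]->D => LURDRUR INVALID (collision), skipped
Fold 2: move[4]->D => LURRDUR INVALID (collision), skipped
Fold 3: move[6]->L => LURRRUL VALID

Answer: XXV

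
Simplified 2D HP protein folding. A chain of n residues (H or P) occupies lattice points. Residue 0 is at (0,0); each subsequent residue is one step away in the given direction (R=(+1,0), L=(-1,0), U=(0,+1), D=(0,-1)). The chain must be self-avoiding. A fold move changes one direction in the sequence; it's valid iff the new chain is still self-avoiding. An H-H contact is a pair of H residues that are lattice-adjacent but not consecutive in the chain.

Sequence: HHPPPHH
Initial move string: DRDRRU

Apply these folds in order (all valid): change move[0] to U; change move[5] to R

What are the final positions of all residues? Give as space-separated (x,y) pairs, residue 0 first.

Answer: (0,0) (0,1) (1,1) (1,0) (2,0) (3,0) (4,0)

Derivation:
Initial moves: DRDRRU
Fold: move[0]->U => URDRRU (positions: [(0, 0), (0, 1), (1, 1), (1, 0), (2, 0), (3, 0), (3, 1)])
Fold: move[5]->R => URDRRR (positions: [(0, 0), (0, 1), (1, 1), (1, 0), (2, 0), (3, 0), (4, 0)])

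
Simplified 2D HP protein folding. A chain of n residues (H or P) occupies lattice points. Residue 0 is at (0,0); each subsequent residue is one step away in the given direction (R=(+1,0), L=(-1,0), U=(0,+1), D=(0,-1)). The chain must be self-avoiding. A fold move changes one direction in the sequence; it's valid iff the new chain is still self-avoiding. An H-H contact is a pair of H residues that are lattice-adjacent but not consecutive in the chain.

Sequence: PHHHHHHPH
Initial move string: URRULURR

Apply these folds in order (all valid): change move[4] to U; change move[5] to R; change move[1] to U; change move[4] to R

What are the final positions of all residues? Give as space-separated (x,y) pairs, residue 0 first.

Answer: (0,0) (0,1) (0,2) (1,2) (1,3) (2,3) (3,3) (4,3) (5,3)

Derivation:
Initial moves: URRULURR
Fold: move[4]->U => URRUUURR (positions: [(0, 0), (0, 1), (1, 1), (2, 1), (2, 2), (2, 3), (2, 4), (3, 4), (4, 4)])
Fold: move[5]->R => URRUURRR (positions: [(0, 0), (0, 1), (1, 1), (2, 1), (2, 2), (2, 3), (3, 3), (4, 3), (5, 3)])
Fold: move[1]->U => UURUURRR (positions: [(0, 0), (0, 1), (0, 2), (1, 2), (1, 3), (1, 4), (2, 4), (3, 4), (4, 4)])
Fold: move[4]->R => UURURRRR (positions: [(0, 0), (0, 1), (0, 2), (1, 2), (1, 3), (2, 3), (3, 3), (4, 3), (5, 3)])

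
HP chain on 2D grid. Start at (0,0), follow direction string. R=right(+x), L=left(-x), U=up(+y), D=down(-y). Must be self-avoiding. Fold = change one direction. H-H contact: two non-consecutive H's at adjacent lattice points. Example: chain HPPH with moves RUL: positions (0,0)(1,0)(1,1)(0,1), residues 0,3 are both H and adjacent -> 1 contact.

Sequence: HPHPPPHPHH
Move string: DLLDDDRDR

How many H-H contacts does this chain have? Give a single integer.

Answer: 0

Derivation:
Positions: [(0, 0), (0, -1), (-1, -1), (-2, -1), (-2, -2), (-2, -3), (-2, -4), (-1, -4), (-1, -5), (0, -5)]
No H-H contacts found.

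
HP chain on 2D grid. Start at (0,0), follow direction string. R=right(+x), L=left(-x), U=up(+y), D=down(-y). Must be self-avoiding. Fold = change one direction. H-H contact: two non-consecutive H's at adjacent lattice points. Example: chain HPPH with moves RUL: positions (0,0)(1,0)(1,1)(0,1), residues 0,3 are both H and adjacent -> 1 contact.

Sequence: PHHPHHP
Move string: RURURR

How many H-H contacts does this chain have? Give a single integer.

Answer: 0

Derivation:
Positions: [(0, 0), (1, 0), (1, 1), (2, 1), (2, 2), (3, 2), (4, 2)]
No H-H contacts found.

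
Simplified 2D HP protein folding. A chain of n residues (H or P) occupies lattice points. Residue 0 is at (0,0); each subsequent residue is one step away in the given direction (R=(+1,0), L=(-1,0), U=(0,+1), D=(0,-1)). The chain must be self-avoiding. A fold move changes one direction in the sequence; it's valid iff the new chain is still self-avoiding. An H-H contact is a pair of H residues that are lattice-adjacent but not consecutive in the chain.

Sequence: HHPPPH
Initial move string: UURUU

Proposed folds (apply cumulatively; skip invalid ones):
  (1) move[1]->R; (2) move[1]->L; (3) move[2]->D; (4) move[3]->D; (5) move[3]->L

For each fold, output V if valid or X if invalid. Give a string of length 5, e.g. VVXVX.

Answer: VXXXX

Derivation:
Initial: UURUU -> [(0, 0), (0, 1), (0, 2), (1, 2), (1, 3), (1, 4)]
Fold 1: move[1]->R => URRUU VALID
Fold 2: move[1]->L => ULRUU INVALID (collision), skipped
Fold 3: move[2]->D => URDUU INVALID (collision), skipped
Fold 4: move[3]->D => URRDU INVALID (collision), skipped
Fold 5: move[3]->L => URRLU INVALID (collision), skipped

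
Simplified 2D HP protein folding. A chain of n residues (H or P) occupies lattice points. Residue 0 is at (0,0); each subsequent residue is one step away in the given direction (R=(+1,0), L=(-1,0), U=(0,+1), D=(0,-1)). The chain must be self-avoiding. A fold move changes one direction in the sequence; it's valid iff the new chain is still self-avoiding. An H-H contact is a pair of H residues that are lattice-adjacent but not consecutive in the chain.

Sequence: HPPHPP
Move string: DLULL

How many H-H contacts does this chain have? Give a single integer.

Positions: [(0, 0), (0, -1), (-1, -1), (-1, 0), (-2, 0), (-3, 0)]
H-H contact: residue 0 @(0,0) - residue 3 @(-1, 0)

Answer: 1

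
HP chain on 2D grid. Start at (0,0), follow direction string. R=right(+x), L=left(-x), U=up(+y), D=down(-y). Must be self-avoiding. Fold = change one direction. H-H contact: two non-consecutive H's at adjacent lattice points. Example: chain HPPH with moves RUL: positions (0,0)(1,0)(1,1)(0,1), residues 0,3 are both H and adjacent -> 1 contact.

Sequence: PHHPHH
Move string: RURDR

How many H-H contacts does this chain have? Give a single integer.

Positions: [(0, 0), (1, 0), (1, 1), (2, 1), (2, 0), (3, 0)]
H-H contact: residue 1 @(1,0) - residue 4 @(2, 0)

Answer: 1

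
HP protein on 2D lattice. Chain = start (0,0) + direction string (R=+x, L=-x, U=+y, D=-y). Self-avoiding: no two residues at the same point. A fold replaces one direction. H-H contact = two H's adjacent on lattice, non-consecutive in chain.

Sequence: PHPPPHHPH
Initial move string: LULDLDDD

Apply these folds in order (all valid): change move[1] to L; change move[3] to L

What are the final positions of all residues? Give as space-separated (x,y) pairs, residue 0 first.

Answer: (0,0) (-1,0) (-2,0) (-3,0) (-4,0) (-5,0) (-5,-1) (-5,-2) (-5,-3)

Derivation:
Initial moves: LULDLDDD
Fold: move[1]->L => LLLDLDDD (positions: [(0, 0), (-1, 0), (-2, 0), (-3, 0), (-3, -1), (-4, -1), (-4, -2), (-4, -3), (-4, -4)])
Fold: move[3]->L => LLLLLDDD (positions: [(0, 0), (-1, 0), (-2, 0), (-3, 0), (-4, 0), (-5, 0), (-5, -1), (-5, -2), (-5, -3)])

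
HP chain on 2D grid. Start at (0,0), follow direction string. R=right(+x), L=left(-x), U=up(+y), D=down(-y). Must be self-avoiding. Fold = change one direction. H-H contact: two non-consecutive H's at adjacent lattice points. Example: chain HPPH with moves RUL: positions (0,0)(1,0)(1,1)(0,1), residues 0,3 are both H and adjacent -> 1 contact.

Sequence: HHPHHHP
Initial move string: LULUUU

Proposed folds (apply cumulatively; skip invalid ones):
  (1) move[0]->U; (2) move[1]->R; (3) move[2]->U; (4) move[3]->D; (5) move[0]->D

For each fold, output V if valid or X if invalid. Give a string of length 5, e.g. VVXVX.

Initial: LULUUU -> [(0, 0), (-1, 0), (-1, 1), (-2, 1), (-2, 2), (-2, 3), (-2, 4)]
Fold 1: move[0]->U => UULUUU VALID
Fold 2: move[1]->R => URLUUU INVALID (collision), skipped
Fold 3: move[2]->U => UUUUUU VALID
Fold 4: move[3]->D => UUUDUU INVALID (collision), skipped
Fold 5: move[0]->D => DUUUUU INVALID (collision), skipped

Answer: VXVXX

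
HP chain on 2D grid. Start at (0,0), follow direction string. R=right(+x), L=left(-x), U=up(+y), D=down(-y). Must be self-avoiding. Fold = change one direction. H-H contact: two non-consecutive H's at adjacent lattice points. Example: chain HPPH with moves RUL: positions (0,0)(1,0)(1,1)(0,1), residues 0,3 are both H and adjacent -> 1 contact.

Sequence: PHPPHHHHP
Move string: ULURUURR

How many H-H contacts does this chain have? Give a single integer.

Positions: [(0, 0), (0, 1), (-1, 1), (-1, 2), (0, 2), (0, 3), (0, 4), (1, 4), (2, 4)]
H-H contact: residue 1 @(0,1) - residue 4 @(0, 2)

Answer: 1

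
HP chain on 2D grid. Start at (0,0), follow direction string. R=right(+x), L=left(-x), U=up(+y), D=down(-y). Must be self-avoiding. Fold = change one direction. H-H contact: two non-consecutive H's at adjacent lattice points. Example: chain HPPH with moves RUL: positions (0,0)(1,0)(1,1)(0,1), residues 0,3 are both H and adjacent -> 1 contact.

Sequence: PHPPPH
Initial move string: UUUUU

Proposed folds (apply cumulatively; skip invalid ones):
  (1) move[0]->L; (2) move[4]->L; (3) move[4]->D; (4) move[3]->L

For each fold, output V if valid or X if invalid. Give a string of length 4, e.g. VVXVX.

Initial: UUUUU -> [(0, 0), (0, 1), (0, 2), (0, 3), (0, 4), (0, 5)]
Fold 1: move[0]->L => LUUUU VALID
Fold 2: move[4]->L => LUUUL VALID
Fold 3: move[4]->D => LUUUD INVALID (collision), skipped
Fold 4: move[3]->L => LUULL VALID

Answer: VVXV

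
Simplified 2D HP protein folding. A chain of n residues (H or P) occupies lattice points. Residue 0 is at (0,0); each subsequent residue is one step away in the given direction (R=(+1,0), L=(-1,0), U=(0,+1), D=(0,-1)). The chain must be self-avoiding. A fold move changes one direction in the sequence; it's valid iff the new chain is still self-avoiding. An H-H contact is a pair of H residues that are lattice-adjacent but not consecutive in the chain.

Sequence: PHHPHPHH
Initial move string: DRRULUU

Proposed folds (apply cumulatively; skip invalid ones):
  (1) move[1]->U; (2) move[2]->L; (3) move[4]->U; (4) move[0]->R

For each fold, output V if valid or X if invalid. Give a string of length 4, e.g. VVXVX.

Answer: XXVV

Derivation:
Initial: DRRULUU -> [(0, 0), (0, -1), (1, -1), (2, -1), (2, 0), (1, 0), (1, 1), (1, 2)]
Fold 1: move[1]->U => DURULUU INVALID (collision), skipped
Fold 2: move[2]->L => DRLULUU INVALID (collision), skipped
Fold 3: move[4]->U => DRRUUUU VALID
Fold 4: move[0]->R => RRRUUUU VALID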